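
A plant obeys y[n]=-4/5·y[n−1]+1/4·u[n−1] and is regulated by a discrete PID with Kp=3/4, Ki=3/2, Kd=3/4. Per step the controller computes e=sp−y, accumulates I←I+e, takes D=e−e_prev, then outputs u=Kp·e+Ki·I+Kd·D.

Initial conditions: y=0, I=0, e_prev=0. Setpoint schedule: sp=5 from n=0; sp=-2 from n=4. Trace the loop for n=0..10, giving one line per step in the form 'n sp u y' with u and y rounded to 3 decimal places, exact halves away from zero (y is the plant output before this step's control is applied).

0 5 15.000 0.000
1 5 7.500 3.750
2 5 26.813 -1.125
3 5 6.159 7.603
4 -2 24.238 -4.543
5 -2 -18.516 9.694
6 -2 40.853 -12.384
7 -2 -57.642 20.121
8 -2 85.438 -30.507
9 -2 -138.589 45.765
10 -2 198.041 -71.259

(exact arithmetic carried between steps; '≈' marks a value shown rounded to 6 d.p. or computed from one; I and e_prev carry over from the previous line; the table rounds u and y to 3 d.p., halves away from zero)
n=0: y=0, sp=5, e=sp−y=5; I=5, D=e−e_prev=5; u=3/4·5+3/2·5+3/4·5=15; next y=-4/5·0+1/4·15=3.75
n=1: y=3.75, sp=5, e=sp−y=1.25; I=6.25, D=e−e_prev=-3.75; u=3/4·1.25+3/2·6.25+3/4·(-3.75)=7.5; next y=-4/5·3.75+1/4·7.5=-1.125
n=2: y=-1.125, sp=5, e=sp−y=6.125; I=12.375, D=e−e_prev=4.875; u=3/4·6.125+3/2·12.375+3/4·4.875=26.8125; next y=-4/5·(-1.125)+1/4·26.8125=7.603125
n=3: y=7.603125, sp=5, e=sp−y=-2.603125; I=9.771875, D=e−e_prev=-8.728125; u=3/4·(-2.603125)+3/2·9.771875+3/4·(-8.728125)=6.159375; next y=-4/5·7.603125+1/4·6.159375≈-4.542656
n=4: y≈-4.542656, sp=-2, e=sp−y≈2.542656; I≈12.314531, D=e−e_prev≈5.145781; u=3/4·2.542656+3/2·12.314531+3/4·5.145781≈24.238125; next y=-4/5·(-4.542656)+1/4·24.238125≈9.693656
n=5: y≈9.693656, sp=-2, e=sp−y≈-11.693656; I≈0.620875, D=e−e_prev≈-14.236313; u=3/4·(-11.693656)+3/2·0.620875+3/4·(-14.236313)≈-18.516164; next y=-4/5·9.693656+1/4·(-18.516164)≈-12.383966
n=6: y≈-12.383966, sp=-2, e=sp−y≈10.383966; I≈11.004841, D=e−e_prev≈22.077622; u=3/4·10.383966+3/2·11.004841+3/4·22.077622≈40.853453; next y=-4/5·(-12.383966)+1/4·40.853453≈20.120536
n=7: y≈20.120536, sp=-2, e=sp−y≈-22.120536; I≈-11.115695, D=e−e_prev≈-32.504502; u=3/4·(-22.120536)+3/2·(-11.115695)+3/4·(-32.504502)≈-57.642321; next y=-4/5·20.120536+1/4·(-57.642321)≈-30.507009
n=8: y≈-30.507009, sp=-2, e=sp−y≈28.507009; I≈17.391314, D=e−e_prev≈50.627545; u=3/4·28.507009+3/2·17.391314+3/4·50.627545≈85.437887; next y=-4/5·(-30.507009)+1/4·85.437887≈45.765079
n=9: y≈45.765079, sp=-2, e=sp−y≈-47.765079; I≈-30.373765, D=e−e_prev≈-76.272088; u=3/4·(-47.765079)+3/2·(-30.373765)+3/4·(-76.272088)≈-138.588522; next y=-4/5·45.765079+1/4·(-138.588522)≈-71.259194
n=10: y≈-71.259194, sp=-2, e=sp−y≈69.259194; I≈38.885429, D=e−e_prev≈117.024273; u=3/4·69.259194+3/2·38.885429+3/4·117.024273≈198.040743; next y=-4/5·(-71.259194)+1/4·198.040743≈106.517541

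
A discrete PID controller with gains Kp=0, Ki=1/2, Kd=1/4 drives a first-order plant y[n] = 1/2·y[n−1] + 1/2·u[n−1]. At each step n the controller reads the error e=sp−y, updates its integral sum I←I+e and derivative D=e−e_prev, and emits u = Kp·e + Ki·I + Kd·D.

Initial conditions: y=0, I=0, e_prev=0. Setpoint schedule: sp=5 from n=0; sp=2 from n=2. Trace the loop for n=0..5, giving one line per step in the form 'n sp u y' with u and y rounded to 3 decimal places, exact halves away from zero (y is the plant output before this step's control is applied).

(exact arithmetic carried between steps; '≈' marks a value shown rounded to 6 d.p. or computed from one; I and e_prev carry over from the previous line; the table rounds u and y to 3 d.p., halves away from zero)
n=0: y=0, sp=5, e=sp−y=5; I=5, D=e−e_prev=5; u=0·5+1/2·5+1/4·5=3.75; next y=1/2·0+1/2·3.75=1.875
n=1: y=1.875, sp=5, e=sp−y=3.125; I=8.125, D=e−e_prev=-1.875; u=0·3.125+1/2·8.125+1/4·(-1.875)=3.59375; next y=1/2·1.875+1/2·3.59375=2.734375
n=2: y=2.734375, sp=2, e=sp−y=-0.734375; I=7.390625, D=e−e_prev=-3.859375; u=0·(-0.734375)+1/2·7.390625+1/4·(-3.859375)≈2.730469; next y=1/2·2.734375+1/2·2.730469≈2.732422
n=3: y≈2.732422, sp=2, e=sp−y≈-0.732422; I≈6.658203, D=e−e_prev≈0.001953; u=0·(-0.732422)+1/2·6.658203+1/4·0.001953≈3.329590; next y=1/2·2.732422+1/2·3.329590≈3.031006
n=4: y≈3.031006, sp=2, e=sp−y≈-1.031006; I≈5.627197, D=e−e_prev≈-0.298584; u=0·(-1.031006)+1/2·5.627197+1/4·(-0.298584)≈2.738953; next y=1/2·3.031006+1/2·2.738953≈2.884979
n=5: y≈2.884979, sp=2, e=sp−y≈-0.884979; I≈4.742218, D=e−e_prev≈0.146027; u=0·(-0.884979)+1/2·4.742218+1/4·0.146027≈2.407616; next y=1/2·2.884979+1/2·2.407616≈2.646297

0 5 3.750 0.000
1 5 3.594 1.875
2 2 2.730 2.734
3 2 3.330 2.732
4 2 2.739 3.031
5 2 2.408 2.885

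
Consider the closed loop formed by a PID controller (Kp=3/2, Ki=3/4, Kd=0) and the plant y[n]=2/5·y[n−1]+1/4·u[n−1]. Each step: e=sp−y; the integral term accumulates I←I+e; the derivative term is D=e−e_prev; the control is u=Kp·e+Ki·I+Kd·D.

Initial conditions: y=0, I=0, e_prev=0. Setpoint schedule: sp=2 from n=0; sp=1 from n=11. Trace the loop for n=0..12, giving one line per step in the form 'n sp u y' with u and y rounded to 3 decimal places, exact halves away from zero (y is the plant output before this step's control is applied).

(exact arithmetic carried between steps; '≈' marks a value shown rounded to 6 d.p. or computed from one; I and e_prev carry over from the previous line; the table rounds u and y to 3 d.p., halves away from zero)
n=0: y=0, sp=2, e=sp−y=2; I=2, D=e−e_prev=2; u=3/2·2+3/4·2+0·2=4.5; next y=2/5·0+1/4·4.5=1.125
n=1: y=1.125, sp=2, e=sp−y=0.875; I=2.875, D=e−e_prev=-1.125; u=3/2·0.875+3/4·2.875+0·(-1.125)=3.46875; next y=2/5·1.125+1/4·3.46875≈1.317188
n=2: y≈1.317188, sp=2, e=sp−y≈0.682813; I≈3.557813, D=e−e_prev≈-0.192188; u=3/2·0.682813+3/4·3.557813+0·(-0.192188)≈3.692578; next y=2/5·1.317188+1/4·3.692578≈1.450020
n=3: y≈1.450020, sp=2, e=sp−y≈0.549980; I≈4.107793, D=e−e_prev≈-0.132832; u=3/2·0.549980+3/4·4.107793+0·(-0.132832)≈3.905815; next y=2/5·1.450020+1/4·3.905815≈1.556462
n=4: y≈1.556462, sp=2, e=sp−y≈0.443538; I≈4.551331, D=e−e_prev≈-0.106442; u=3/2·0.443538+3/4·4.551331+0·(-0.106442)≈4.078806; next y=2/5·1.556462+1/4·4.078806≈1.642286
n=5: y≈1.642286, sp=2, e=sp−y≈0.357714; I≈4.909045, D=e−e_prev≈-0.085824; u=3/2·0.357714+3/4·4.909045+0·(-0.085824)≈4.218355; next y=2/5·1.642286+1/4·4.218355≈1.711503
n=6: y≈1.711503, sp=2, e=sp−y≈0.288497; I≈5.197542, D=e−e_prev≈-0.069217; u=3/2·0.288497+3/4·5.197542+0·(-0.069217)≈4.330902; next y=2/5·1.711503+1/4·4.330902≈1.767327
n=7: y≈1.767327, sp=2, e=sp−y≈0.232673; I≈5.430215, D=e−e_prev≈-0.055824; u=3/2·0.232673+3/4·5.430215+0·(-0.055824)≈4.421671; next y=2/5·1.767327+1/4·4.421671≈1.812349
n=8: y≈1.812349, sp=2, e=sp−y≈0.187651; I≈5.617867, D=e−e_prev≈-0.045022; u=3/2·0.187651+3/4·5.617867+0·(-0.045022)≈4.494877; next y=2/5·1.812349+1/4·4.494877≈1.848659
n=9: y≈1.848659, sp=2, e=sp−y≈0.151341; I≈5.769208, D=e−e_prev≈-0.036310; u=3/2·0.151341+3/4·5.769208+0·(-0.036310)≈4.553918; next y=2/5·1.848659+1/4·4.553918≈1.877943
n=10: y≈1.877943, sp=2, e=sp−y≈0.122057; I≈5.891265, D=e−e_prev≈-0.029284; u=3/2·0.122057+3/4·5.891265+0·(-0.029284)≈4.601534; next y=2/5·1.877943+1/4·4.601534≈1.901561
n=11: y≈1.901561, sp=1, e=sp−y≈-0.901561; I≈4.989704, D=e−e_prev≈-1.023618; u=3/2·(-0.901561)+3/4·4.989704+0·(-1.023618)≈2.389937; next y=2/5·1.901561+1/4·2.389937≈1.358109
n=12: y≈1.358109, sp=1, e=sp−y≈-0.358109; I≈4.631596, D=e−e_prev≈0.543452; u=3/2·(-0.358109)+3/4·4.631596+0·0.543452≈2.936534; next y=2/5·1.358109+1/4·2.936534≈1.277377

0 2 4.500 0.000
1 2 3.469 1.125
2 2 3.693 1.317
3 2 3.906 1.450
4 2 4.079 1.556
5 2 4.218 1.642
6 2 4.331 1.712
7 2 4.422 1.767
8 2 4.495 1.812
9 2 4.554 1.849
10 2 4.602 1.878
11 1 2.390 1.902
12 1 2.937 1.358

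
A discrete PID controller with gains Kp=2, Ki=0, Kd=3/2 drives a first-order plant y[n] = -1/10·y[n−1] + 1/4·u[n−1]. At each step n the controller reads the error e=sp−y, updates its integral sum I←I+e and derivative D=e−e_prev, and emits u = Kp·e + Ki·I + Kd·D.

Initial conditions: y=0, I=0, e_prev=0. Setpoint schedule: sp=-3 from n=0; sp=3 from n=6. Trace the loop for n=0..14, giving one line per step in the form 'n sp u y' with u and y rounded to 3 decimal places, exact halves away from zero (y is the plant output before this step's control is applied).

(exact arithmetic carried between steps; '≈' marks a value shown rounded to 6 d.p. or computed from one; I and e_prev carry over from the previous line; the table rounds u and y to 3 d.p., halves away from zero)
n=0: y=0, sp=-3, e=sp−y=-3; I=-3, D=e−e_prev=-3; u=2·(-3)+0·(-3)+3/2·(-3)=-10.5; next y=-1/10·0+1/4·(-10.5)=-2.625
n=1: y=-2.625, sp=-3, e=sp−y=-0.375; I=-3.375, D=e−e_prev=2.625; u=2·(-0.375)+0·(-3.375)+3/2·2.625=3.1875; next y=-1/10·(-2.625)+1/4·3.1875=1.059375
n=2: y=1.059375, sp=-3, e=sp−y=-4.059375; I=-7.434375, D=e−e_prev=-3.684375; u=2·(-4.059375)+0·(-7.434375)+3/2·(-3.684375)≈-13.645313; next y=-1/10·1.059375+1/4·(-13.645313)≈-3.517266
n=3: y≈-3.517266, sp=-3, e=sp−y≈0.517266; I≈-6.917109, D=e−e_prev≈4.576641; u=2·0.517266+0·(-6.917109)+3/2·4.576641≈7.899492; next y=-1/10·(-3.517266)+1/4·7.899492≈2.326600
n=4: y≈2.326600, sp=-3, e=sp−y≈-5.326600; I≈-12.243709, D=e−e_prev≈-5.843865; u=2·(-5.326600)+0·(-12.243709)+3/2·(-5.843865)≈-19.418997; next y=-1/10·2.326600+1/4·(-19.418997)≈-5.087409
n=5: y≈-5.087409, sp=-3, e=sp−y≈2.087409; I≈-10.156300, D=e−e_prev≈7.414009; u=2·2.087409+0·(-10.156300)+3/2·7.414009≈15.295832; next y=-1/10·(-5.087409)+1/4·15.295832≈4.332699
n=6: y≈4.332699, sp=3, e=sp−y≈-1.332699; I≈-11.488999, D=e−e_prev≈-3.420108; u=2·(-1.332699)+0·(-11.488999)+3/2·(-3.420108)≈-7.795560; next y=-1/10·4.332699+1/4·(-7.795560)≈-2.382160
n=7: y≈-2.382160, sp=3, e=sp−y≈5.382160; I≈-6.106839, D=e−e_prev≈6.714859; u=2·5.382160+0·(-6.106839)+3/2·6.714859≈20.836608; next y=-1/10·(-2.382160)+1/4·20.836608≈5.447368
n=8: y≈5.447368, sp=3, e=sp−y≈-2.447368; I≈-8.554207, D=e−e_prev≈-7.829528; u=2·(-2.447368)+0·(-8.554207)+3/2·(-7.829528)≈-16.639027; next y=-1/10·5.447368+1/4·(-16.639027)≈-4.704494
n=9: y≈-4.704494, sp=3, e=sp−y≈7.704494; I≈-0.849713, D=e−e_prev≈10.151862; u=2·7.704494+0·(-0.849713)+3/2·10.151862≈30.636780; next y=-1/10·(-4.704494)+1/4·30.636780≈8.129644
n=10: y≈8.129644, sp=3, e=sp−y≈-5.129644; I≈-5.979357, D=e−e_prev≈-12.834138; u=2·(-5.129644)+0·(-5.979357)+3/2·(-12.834138)≈-29.510495; next y=-1/10·8.129644+1/4·(-29.510495)≈-8.190588
n=11: y≈-8.190588, sp=3, e=sp−y≈11.190588; I≈5.211231, D=e−e_prev≈16.320233; u=2·11.190588+0·5.211231+3/2·16.320233≈46.861525; next y=-1/10·(-8.190588)+1/4·46.861525≈12.534440
n=12: y≈12.534440, sp=3, e=sp−y≈-9.534440; I≈-4.323209, D=e−e_prev≈-20.725028; u=2·(-9.534440)+0·(-4.323209)+3/2·(-20.725028)≈-50.156423; next y=-1/10·12.534440+1/4·(-50.156423)≈-13.792550
n=13: y≈-13.792550, sp=3, e=sp−y≈16.792550; I≈12.469341, D=e−e_prev≈26.326990; u=2·16.792550+0·12.469341+3/2·26.326990≈73.075585; next y=-1/10·(-13.792550)+1/4·73.075585≈19.648151
n=14: y≈19.648151, sp=3, e=sp−y≈-16.648151; I≈-4.178811, D=e−e_prev≈-33.440701; u=2·(-16.648151)+0·(-4.178811)+3/2·(-33.440701)≈-83.457354; next y=-1/10·19.648151+1/4·(-83.457354)≈-22.829154

0 -3 -10.500 0.000
1 -3 3.188 -2.625
2 -3 -13.645 1.059
3 -3 7.899 -3.517
4 -3 -19.419 2.327
5 -3 15.296 -5.087
6 3 -7.796 4.333
7 3 20.837 -2.382
8 3 -16.639 5.447
9 3 30.637 -4.704
10 3 -29.510 8.130
11 3 46.862 -8.191
12 3 -50.156 12.534
13 3 73.076 -13.793
14 3 -83.457 19.648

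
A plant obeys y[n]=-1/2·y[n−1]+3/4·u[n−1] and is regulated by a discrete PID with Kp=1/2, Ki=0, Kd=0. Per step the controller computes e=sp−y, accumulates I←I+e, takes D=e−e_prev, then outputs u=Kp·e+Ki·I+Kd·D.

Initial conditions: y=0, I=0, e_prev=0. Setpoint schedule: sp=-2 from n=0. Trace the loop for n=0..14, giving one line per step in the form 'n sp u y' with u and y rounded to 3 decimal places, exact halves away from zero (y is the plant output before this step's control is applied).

0 -2 -1.000 0.000
1 -2 -0.625 -0.750
2 -2 -0.953 -0.094
3 -2 -0.666 -0.668
4 -2 -0.917 -0.166
5 -2 -0.697 -0.605
6 -2 -0.890 -0.220
7 -2 -0.721 -0.557
8 -2 -0.869 -0.263
9 -2 -0.740 -0.520
10 -2 -0.853 -0.295
11 -2 -0.754 -0.492
12 -2 -0.840 -0.319
13 -2 -0.765 -0.470
14 -2 -0.831 -0.338

(exact arithmetic carried between steps; '≈' marks a value shown rounded to 6 d.p. or computed from one; I and e_prev carry over from the previous line; the table rounds u and y to 3 d.p., halves away from zero)
n=0: y=0, sp=-2, e=sp−y=-2; I=-2, D=e−e_prev=-2; u=1/2·(-2)+0·(-2)+0·(-2)=-1; next y=-1/2·0+3/4·(-1)=-0.75
n=1: y=-0.75, sp=-2, e=sp−y=-1.25; I=-3.25, D=e−e_prev=0.75; u=1/2·(-1.25)+0·(-3.25)+0·0.75=-0.625; next y=-1/2·(-0.75)+3/4·(-0.625)=-0.09375
n=2: y=-0.09375, sp=-2, e=sp−y=-1.90625; I=-5.15625, D=e−e_prev=-0.65625; u=1/2·(-1.90625)+0·(-5.15625)+0·(-0.65625)=-0.953125; next y=-1/2·(-0.09375)+3/4·(-0.953125)≈-0.667969
n=3: y≈-0.667969, sp=-2, e=sp−y≈-1.332031; I≈-6.488281, D=e−e_prev≈0.574219; u=1/2·(-1.332031)+0·(-6.488281)+0·0.574219≈-0.666016; next y=-1/2·(-0.667969)+3/4·(-0.666016)≈-0.165527
n=4: y≈-0.165527, sp=-2, e=sp−y≈-1.834473; I≈-8.322754, D=e−e_prev≈-0.502441; u=1/2·(-1.834473)+0·(-8.322754)+0·(-0.502441)≈-0.917236; next y=-1/2·(-0.165527)+3/4·(-0.917236)≈-0.605164
n=5: y≈-0.605164, sp=-2, e=sp−y≈-1.394836; I≈-9.717590, D=e−e_prev≈0.439636; u=1/2·(-1.394836)+0·(-9.717590)+0·0.439636≈-0.697418; next y=-1/2·(-0.605164)+3/4·(-0.697418)≈-0.220482
n=6: y≈-0.220482, sp=-2, e=sp−y≈-1.779518; I≈-11.497108, D=e−e_prev≈-0.384682; u=1/2·(-1.779518)+0·(-11.497108)+0·(-0.384682)≈-0.889759; next y=-1/2·(-0.220482)+3/4·(-0.889759)≈-0.557078
n=7: y≈-0.557078, sp=-2, e=sp−y≈-1.442922; I≈-12.940030, D=e−e_prev≈0.336596; u=1/2·(-1.442922)+0·(-12.940030)+0·0.336596≈-0.721461; next y=-1/2·(-0.557078)+3/4·(-0.721461)≈-0.262556
n=8: y≈-0.262556, sp=-2, e=sp−y≈-1.737444; I≈-14.677474, D=e−e_prev≈-0.294522; u=1/2·(-1.737444)+0·(-14.677474)+0·(-0.294522)≈-0.868722; next y=-1/2·(-0.262556)+3/4·(-0.868722)≈-0.520263
n=9: y≈-0.520263, sp=-2, e=sp−y≈-1.479737; I≈-16.157211, D=e−e_prev≈0.257707; u=1/2·(-1.479737)+0·(-16.157211)+0·0.257707≈-0.739868; next y=-1/2·(-0.520263)+3/4·(-0.739868)≈-0.294770
n=10: y≈-0.294770, sp=-2, e=sp−y≈-1.705230; I≈-17.862441, D=e−e_prev≈-0.225493; u=1/2·(-1.705230)+0·(-17.862441)+0·(-0.225493)≈-0.852615; next y=-1/2·(-0.294770)+3/4·(-0.852615)≈-0.492076
n=11: y≈-0.492076, sp=-2, e=sp−y≈-1.507924; I≈-19.370364, D=e−e_prev≈0.197307; u=1/2·(-1.507924)+0·(-19.370364)+0·0.197307≈-0.753962; next y=-1/2·(-0.492076)+3/4·(-0.753962)≈-0.319433
n=12: y≈-0.319433, sp=-2, e=sp−y≈-1.680567; I≈-21.050931, D=e−e_prev≈-0.172643; u=1/2·(-1.680567)+0·(-21.050931)+0·(-0.172643)≈-0.840283; next y=-1/2·(-0.319433)+3/4·(-0.840283)≈-0.470496
n=13: y≈-0.470496, sp=-2, e=sp−y≈-1.529504; I≈-22.580435, D=e−e_prev≈0.151063; u=1/2·(-1.529504)+0·(-22.580435)+0·0.151063≈-0.764752; next y=-1/2·(-0.470496)+3/4·(-0.764752)≈-0.338316
n=14: y≈-0.338316, sp=-2, e=sp−y≈-1.661684; I≈-24.242119, D=e−e_prev≈-0.132180; u=1/2·(-1.661684)+0·(-24.242119)+0·(-0.132180)≈-0.830842; next y=-1/2·(-0.338316)+3/4·(-0.830842)≈-0.453974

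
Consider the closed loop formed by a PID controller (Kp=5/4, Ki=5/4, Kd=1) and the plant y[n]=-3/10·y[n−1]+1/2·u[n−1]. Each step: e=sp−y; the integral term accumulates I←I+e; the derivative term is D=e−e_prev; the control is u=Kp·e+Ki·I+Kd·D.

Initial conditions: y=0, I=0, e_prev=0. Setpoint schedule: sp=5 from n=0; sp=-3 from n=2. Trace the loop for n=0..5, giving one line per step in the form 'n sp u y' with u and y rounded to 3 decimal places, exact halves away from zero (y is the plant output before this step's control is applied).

0 5 17.500 0.000
1 5 -11.875 8.750
2 -3 24.781 -8.563
3 -3 -59.905 14.959
4 -3 114.066 -34.440
5 -3 -252.352 67.365

(exact arithmetic carried between steps; '≈' marks a value shown rounded to 6 d.p. or computed from one; I and e_prev carry over from the previous line; the table rounds u and y to 3 d.p., halves away from zero)
n=0: y=0, sp=5, e=sp−y=5; I=5, D=e−e_prev=5; u=5/4·5+5/4·5+1·5=17.5; next y=-3/10·0+1/2·17.5=8.75
n=1: y=8.75, sp=5, e=sp−y=-3.75; I=1.25, D=e−e_prev=-8.75; u=5/4·(-3.75)+5/4·1.25+1·(-8.75)=-11.875; next y=-3/10·8.75+1/2·(-11.875)=-8.5625
n=2: y=-8.5625, sp=-3, e=sp−y=5.5625; I=6.8125, D=e−e_prev=9.3125; u=5/4·5.5625+5/4·6.8125+1·9.3125=24.78125; next y=-3/10·(-8.5625)+1/2·24.78125=14.959375
n=3: y=14.959375, sp=-3, e=sp−y=-17.959375; I=-11.146875, D=e−e_prev=-23.521875; u=5/4·(-17.959375)+5/4·(-11.146875)+1·(-23.521875)≈-59.904688; next y=-3/10·14.959375+1/2·(-59.904688)≈-34.440156
n=4: y≈-34.440156, sp=-3, e=sp−y≈31.440156; I≈20.293281, D=e−e_prev≈49.399531; u=5/4·31.440156+5/4·20.293281+1·49.399531≈114.066328; next y=-3/10·(-34.440156)+1/2·114.066328≈67.365211
n=5: y≈67.365211, sp=-3, e=sp−y≈-70.365211; I≈-50.071930, D=e−e_prev≈-101.805367; u=5/4·(-70.365211)+5/4·(-50.071930)+1·(-101.805367)≈-252.351793; next y=-3/10·67.365211+1/2·(-252.351793)≈-146.385460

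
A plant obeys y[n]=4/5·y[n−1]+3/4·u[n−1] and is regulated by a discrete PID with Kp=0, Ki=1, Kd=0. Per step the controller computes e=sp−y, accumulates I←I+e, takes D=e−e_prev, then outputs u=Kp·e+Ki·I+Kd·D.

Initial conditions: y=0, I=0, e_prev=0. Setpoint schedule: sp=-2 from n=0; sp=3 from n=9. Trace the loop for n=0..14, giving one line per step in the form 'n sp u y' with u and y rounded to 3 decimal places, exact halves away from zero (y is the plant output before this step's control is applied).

(exact arithmetic carried between steps; '≈' marks a value shown rounded to 6 d.p. or computed from one; I and e_prev carry over from the previous line; the table rounds u and y to 3 d.p., halves away from zero)
n=0: y=0, sp=-2, e=sp−y=-2; I=-2, D=e−e_prev=-2; u=0·(-2)+1·(-2)+0·(-2)=-2; next y=4/5·0+3/4·(-2)=-1.5
n=1: y=-1.5, sp=-2, e=sp−y=-0.5; I=-2.5, D=e−e_prev=1.5; u=0·(-0.5)+1·(-2.5)+0·1.5=-2.5; next y=4/5·(-1.5)+3/4·(-2.5)=-3.075
n=2: y=-3.075, sp=-2, e=sp−y=1.075; I=-1.425, D=e−e_prev=1.575; u=0·1.075+1·(-1.425)+0·1.575=-1.425; next y=4/5·(-3.075)+3/4·(-1.425)=-3.52875
n=3: y=-3.52875, sp=-2, e=sp−y=1.52875; I=0.10375, D=e−e_prev=0.45375; u=0·1.52875+1·0.10375+0·0.45375=0.10375; next y=4/5·(-3.52875)+3/4·0.10375≈-2.745188
n=4: y≈-2.745188, sp=-2, e=sp−y≈0.745188; I≈0.848938, D=e−e_prev≈-0.783563; u=0·0.745188+1·0.848938+0·(-0.783563)≈0.848938; next y=4/5·(-2.745188)+3/4·0.848938≈-1.559447
n=5: y≈-1.559447, sp=-2, e=sp−y≈-0.440553; I≈0.408384, D=e−e_prev≈-1.185741; u=0·(-0.440553)+1·0.408384+0·(-1.185741)≈0.408384; next y=4/5·(-1.559447)+3/4·0.408384≈-0.941269
n=6: y≈-0.941269, sp=-2, e=sp−y≈-1.058731; I≈-0.650346, D=e−e_prev≈-0.618178; u=0·(-1.058731)+1·(-0.650346)+0·(-0.618178)≈-0.650346; next y=4/5·(-0.941269)+3/4·(-0.650346)≈-1.240775
n=7: y≈-1.240775, sp=-2, e=sp−y≈-0.759225; I≈-1.409571, D=e−e_prev≈0.299506; u=0·(-0.759225)+1·(-1.409571)+0·0.299506≈-1.409571; next y=4/5·(-1.240775)+3/4·(-1.409571)≈-2.049799
n=8: y≈-2.049799, sp=-2, e=sp−y≈0.049799; I≈-1.359773, D=e−e_prev≈0.809023; u=0·0.049799+1·(-1.359773)+0·0.809023≈-1.359773; next y=4/5·(-2.049799)+3/4·(-1.359773)≈-2.659668
n=9: y≈-2.659668, sp=3, e=sp−y≈5.659668; I≈4.299896, D=e−e_prev≈5.609870; u=0·5.659668+1·4.299896+0·5.609870≈4.299896; next y=4/5·(-2.659668)+3/4·4.299896≈1.097187
n=10: y≈1.097187, sp=3, e=sp−y≈1.902813; I≈6.202709, D=e−e_prev≈-3.756855; u=0·1.902813+1·6.202709+0·(-3.756855)≈6.202709; next y=4/5·1.097187+3/4·6.202709≈5.529781
n=11: y≈5.529781, sp=3, e=sp−y≈-2.529781; I≈3.672927, D=e−e_prev≈-4.432594; u=0·(-2.529781)+1·3.672927+0·(-4.432594)≈3.672927; next y=4/5·5.529781+3/4·3.672927≈7.178521
n=12: y≈7.178521, sp=3, e=sp−y≈-4.178521; I≈-0.505593, D=e−e_prev≈-1.648739; u=0·(-4.178521)+1·(-0.505593)+0·(-1.648739)≈-0.505593; next y=4/5·7.178521+3/4·(-0.505593)≈5.363622
n=13: y≈5.363622, sp=3, e=sp−y≈-2.363622; I≈-2.869215, D=e−e_prev≈1.814899; u=0·(-2.363622)+1·(-2.869215)+0·1.814899≈-2.869215; next y=4/5·5.363622+3/4·(-2.869215)≈2.138986
n=14: y≈2.138986, sp=3, e=sp−y≈0.861014; I≈-2.008201, D=e−e_prev≈3.224635; u=0·0.861014+1·(-2.008201)+0·3.224635≈-2.008201; next y=4/5·2.138986+3/4·(-2.008201)≈0.205038

0 -2 -2.000 0.000
1 -2 -2.500 -1.500
2 -2 -1.425 -3.075
3 -2 0.104 -3.529
4 -2 0.849 -2.745
5 -2 0.408 -1.559
6 -2 -0.650 -0.941
7 -2 -1.410 -1.241
8 -2 -1.360 -2.050
9 3 4.300 -2.660
10 3 6.203 1.097
11 3 3.673 5.530
12 3 -0.506 7.179
13 3 -2.869 5.364
14 3 -2.008 2.139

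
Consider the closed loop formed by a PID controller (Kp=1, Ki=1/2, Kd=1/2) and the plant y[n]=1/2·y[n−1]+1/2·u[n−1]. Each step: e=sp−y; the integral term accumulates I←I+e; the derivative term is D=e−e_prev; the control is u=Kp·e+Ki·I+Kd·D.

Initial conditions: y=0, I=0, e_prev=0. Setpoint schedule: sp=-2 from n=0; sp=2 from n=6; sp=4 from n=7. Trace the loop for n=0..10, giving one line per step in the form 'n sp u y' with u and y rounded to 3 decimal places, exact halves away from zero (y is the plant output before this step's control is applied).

0 -2 -4.000 0.000
1 -2 0.000 -2.000
2 -2 -3.000 -1.000
3 -2 -1.000 -2.000
4 -2 -2.500 -1.500
5 -2 -1.500 -2.000
6 2 5.750 -1.750
7 4 2.250 2.000
8 4 3.875 2.125
9 4 3.125 3.000
10 4 3.938 3.063

(exact arithmetic carried between steps; '≈' marks a value shown rounded to 6 d.p. or computed from one; I and e_prev carry over from the previous line; the table rounds u and y to 3 d.p., halves away from zero)
n=0: y=0, sp=-2, e=sp−y=-2; I=-2, D=e−e_prev=-2; u=1·(-2)+1/2·(-2)+1/2·(-2)=-4; next y=1/2·0+1/2·(-4)=-2
n=1: y=-2, sp=-2, e=sp−y=0; I=-2, D=e−e_prev=2; u=1·0+1/2·(-2)+1/2·2=0; next y=1/2·(-2)+1/2·0=-1
n=2: y=-1, sp=-2, e=sp−y=-1; I=-3, D=e−e_prev=-1; u=1·(-1)+1/2·(-3)+1/2·(-1)=-3; next y=1/2·(-1)+1/2·(-3)=-2
n=3: y=-2, sp=-2, e=sp−y=0; I=-3, D=e−e_prev=1; u=1·0+1/2·(-3)+1/2·1=-1; next y=1/2·(-2)+1/2·(-1)=-1.5
n=4: y=-1.5, sp=-2, e=sp−y=-0.5; I=-3.5, D=e−e_prev=-0.5; u=1·(-0.5)+1/2·(-3.5)+1/2·(-0.5)=-2.5; next y=1/2·(-1.5)+1/2·(-2.5)=-2
n=5: y=-2, sp=-2, e=sp−y=0; I=-3.5, D=e−e_prev=0.5; u=1·0+1/2·(-3.5)+1/2·0.5=-1.5; next y=1/2·(-2)+1/2·(-1.5)=-1.75
n=6: y=-1.75, sp=2, e=sp−y=3.75; I=0.25, D=e−e_prev=3.75; u=1·3.75+1/2·0.25+1/2·3.75=5.75; next y=1/2·(-1.75)+1/2·5.75=2
n=7: y=2, sp=4, e=sp−y=2; I=2.25, D=e−e_prev=-1.75; u=1·2+1/2·2.25+1/2·(-1.75)=2.25; next y=1/2·2+1/2·2.25=2.125
n=8: y=2.125, sp=4, e=sp−y=1.875; I=4.125, D=e−e_prev=-0.125; u=1·1.875+1/2·4.125+1/2·(-0.125)=3.875; next y=1/2·2.125+1/2·3.875=3
n=9: y=3, sp=4, e=sp−y=1; I=5.125, D=e−e_prev=-0.875; u=1·1+1/2·5.125+1/2·(-0.875)=3.125; next y=1/2·3+1/2·3.125=3.0625
n=10: y=3.0625, sp=4, e=sp−y=0.9375; I=6.0625, D=e−e_prev=-0.0625; u=1·0.9375+1/2·6.0625+1/2·(-0.0625)=3.9375; next y=1/2·3.0625+1/2·3.9375=3.5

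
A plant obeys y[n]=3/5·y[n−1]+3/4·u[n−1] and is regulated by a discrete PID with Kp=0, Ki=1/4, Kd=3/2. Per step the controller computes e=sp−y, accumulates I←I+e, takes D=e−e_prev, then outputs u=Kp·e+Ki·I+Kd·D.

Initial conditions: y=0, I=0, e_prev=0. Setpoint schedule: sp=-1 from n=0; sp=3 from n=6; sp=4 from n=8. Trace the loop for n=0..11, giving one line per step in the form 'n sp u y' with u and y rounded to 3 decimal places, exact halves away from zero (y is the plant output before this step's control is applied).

(exact arithmetic carried between steps; '≈' marks a value shown rounded to 6 d.p. or computed from one; I and e_prev carry over from the previous line; the table rounds u and y to 3 d.p., halves away from zero)
n=0: y=0, sp=-1, e=sp−y=-1; I=-1, D=e−e_prev=-1; u=0·(-1)+1/4·(-1)+3/2·(-1)=-1.75; next y=3/5·0+3/4·(-1.75)=-1.3125
n=1: y=-1.3125, sp=-1, e=sp−y=0.3125; I=-0.6875, D=e−e_prev=1.3125; u=0·0.3125+1/4·(-0.6875)+3/2·1.3125=1.796875; next y=3/5·(-1.3125)+3/4·1.796875≈0.560156
n=2: y≈0.560156, sp=-1, e=sp−y≈-1.560156; I≈-2.247656, D=e−e_prev≈-1.872656; u=0·(-1.560156)+1/4·(-2.247656)+3/2·(-1.872656)≈-3.370898; next y=3/5·0.560156+3/4·(-3.370898)≈-2.192080
n=3: y≈-2.192080, sp=-1, e=sp−y≈1.192080; I≈-1.055576, D=e−e_prev≈2.752236; u=0·1.192080+1/4·(-1.055576)+3/2·2.752236≈3.864460; next y=3/5·(-2.192080)+3/4·3.864460≈1.583097
n=4: y≈1.583097, sp=-1, e=sp−y≈-2.583097; I≈-3.638673, D=e−e_prev≈-3.775177; u=0·(-2.583097)+1/4·(-3.638673)+3/2·(-3.775177)≈-6.572434; next y=3/5·1.583097+3/4·(-6.572434)≈-3.979467
n=5: y≈-3.979467, sp=-1, e=sp−y≈2.979467; I≈-0.659206, D=e−e_prev≈5.562565; u=0·2.979467+1/4·(-0.659206)+3/2·5.562565≈8.179046; next y=3/5·(-3.979467)+3/4·8.179046≈3.746604
n=6: y≈3.746604, sp=3, e=sp−y≈-0.746604; I≈-1.405810, D=e−e_prev≈-3.726071; u=0·(-0.746604)+1/4·(-1.405810)+3/2·(-3.726071)≈-5.940559; next y=3/5·3.746604+3/4·(-5.940559)≈-2.207457
n=7: y≈-2.207457, sp=3, e=sp−y≈5.207457; I≈3.801647, D=e−e_prev≈5.954061; u=0·5.207457+1/4·3.801647+3/2·5.954061≈9.881503; next y=3/5·(-2.207457)+3/4·9.881503≈6.086653
n=8: y≈6.086653, sp=4, e=sp−y≈-2.086653; I≈1.714994, D=e−e_prev≈-7.294110; u=0·(-2.086653)+1/4·1.714994+3/2·(-7.294110)≈-10.512417; next y=3/5·6.086653+3/4·(-10.512417)≈-4.232321
n=9: y≈-4.232321, sp=4, e=sp−y≈8.232321; I≈9.947315, D=e−e_prev≈10.318974; u=0·8.232321+1/4·9.947315+3/2·10.318974≈17.965289; next y=3/5·(-4.232321)+3/4·17.965289≈10.934575
n=10: y≈10.934575, sp=4, e=sp−y≈-6.934575; I≈3.012740, D=e−e_prev≈-15.166895; u=0·(-6.934575)+1/4·3.012740+3/2·(-15.166895)≈-21.997158; next y=3/5·10.934575+3/4·(-21.997158)≈-9.937124
n=11: y≈-9.937124, sp=4, e=sp−y≈13.937124; I≈16.949864, D=e−e_prev≈20.871698; u=0·13.937124+1/4·16.949864+3/2·20.871698≈35.545014; next y=3/5·(-9.937124)+3/4·35.545014≈20.696486

0 -1 -1.750 0.000
1 -1 1.797 -1.313
2 -1 -3.371 0.560
3 -1 3.864 -2.192
4 -1 -6.572 1.583
5 -1 8.179 -3.979
6 3 -5.941 3.747
7 3 9.882 -2.207
8 4 -10.512 6.087
9 4 17.965 -4.232
10 4 -21.997 10.935
11 4 35.545 -9.937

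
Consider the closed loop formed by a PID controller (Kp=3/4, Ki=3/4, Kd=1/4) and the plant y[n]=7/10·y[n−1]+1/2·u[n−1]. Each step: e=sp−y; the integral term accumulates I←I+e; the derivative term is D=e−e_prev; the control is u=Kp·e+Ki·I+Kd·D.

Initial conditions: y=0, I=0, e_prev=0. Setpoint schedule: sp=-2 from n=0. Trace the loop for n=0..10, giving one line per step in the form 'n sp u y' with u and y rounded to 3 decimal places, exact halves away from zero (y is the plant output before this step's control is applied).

(exact arithmetic carried between steps; '≈' marks a value shown rounded to 6 d.p. or computed from one; I and e_prev carry over from the previous line; the table rounds u and y to 3 d.p., halves away from zero)
n=0: y=0, sp=-2, e=sp−y=-2; I=-2, D=e−e_prev=-2; u=3/4·(-2)+3/4·(-2)+1/4·(-2)=-3.5; next y=7/10·0+1/2·(-3.5)=-1.75
n=1: y=-1.75, sp=-2, e=sp−y=-0.25; I=-2.25, D=e−e_prev=1.75; u=3/4·(-0.25)+3/4·(-2.25)+1/4·1.75=-1.4375; next y=7/10·(-1.75)+1/2·(-1.4375)=-1.94375
n=2: y=-1.94375, sp=-2, e=sp−y=-0.05625; I=-2.30625, D=e−e_prev=0.19375; u=3/4·(-0.05625)+3/4·(-2.30625)+1/4·0.19375≈-1.723438; next y=7/10·(-1.94375)+1/2·(-1.723438)≈-2.222344
n=3: y≈-2.222344, sp=-2, e=sp−y≈0.222344; I≈-2.083906, D=e−e_prev≈0.278594; u=3/4·0.222344+3/4·(-2.083906)+1/4·0.278594≈-1.326523; next y=7/10·(-2.222344)+1/2·(-1.326523)≈-2.218902
n=4: y≈-2.218902, sp=-2, e=sp−y≈0.218902; I≈-1.865004, D=e−e_prev≈-0.003441; u=3/4·0.218902+3/4·(-1.865004)+1/4·(-0.003441)≈-1.235437; next y=7/10·(-2.218902)+1/2·(-1.235437)≈-2.170950
n=5: y≈-2.170950, sp=-2, e=sp−y≈0.170950; I≈-1.694054, D=e−e_prev≈-0.047952; u=3/4·0.170950+3/4·(-1.694054)+1/4·(-0.047952)≈-1.154316; next y=7/10·(-2.170950)+1/2·(-1.154316)≈-2.096823
n=6: y≈-2.096823, sp=-2, e=sp−y≈0.096823; I≈-1.597231, D=e−e_prev≈-0.074127; u=3/4·0.096823+3/4·(-1.597231)+1/4·(-0.074127)≈-1.143838; next y=7/10·(-2.096823)+1/2·(-1.143838)≈-2.039695
n=7: y≈-2.039695, sp=-2, e=sp−y≈0.039695; I≈-1.557536, D=e−e_prev≈-0.057128; u=3/4·0.039695+3/4·(-1.557536)+1/4·(-0.057128)≈-1.152663; next y=7/10·(-2.039695)+1/2·(-1.152663)≈-2.004118
n=8: y≈-2.004118, sp=-2, e=sp−y≈0.004118; I≈-1.553418, D=e−e_prev≈-0.035577; u=3/4·0.004118+3/4·(-1.553418)+1/4·(-0.035577)≈-1.170869; next y=7/10·(-2.004118)+1/2·(-1.170869)≈-1.988317
n=9: y≈-1.988317, sp=-2, e=sp−y≈-0.011683; I≈-1.565101, D=e−e_prev≈-0.015801; u=3/4·(-0.011683)+3/4·(-1.565101)+1/4·(-0.015801)≈-1.186538; next y=7/10·(-1.988317)+1/2·(-1.186538)≈-1.985091
n=10: y≈-1.985091, sp=-2, e=sp−y≈-0.014909; I≈-1.580010, D=e−e_prev≈-0.003226; u=3/4·(-0.014909)+3/4·(-1.580010)+1/4·(-0.003226)≈-1.196996; next y=7/10·(-1.985091)+1/2·(-1.196996)≈-1.988062

0 -2 -3.500 0.000
1 -2 -1.438 -1.750
2 -2 -1.723 -1.944
3 -2 -1.327 -2.222
4 -2 -1.235 -2.219
5 -2 -1.154 -2.171
6 -2 -1.144 -2.097
7 -2 -1.153 -2.040
8 -2 -1.171 -2.004
9 -2 -1.187 -1.988
10 -2 -1.197 -1.985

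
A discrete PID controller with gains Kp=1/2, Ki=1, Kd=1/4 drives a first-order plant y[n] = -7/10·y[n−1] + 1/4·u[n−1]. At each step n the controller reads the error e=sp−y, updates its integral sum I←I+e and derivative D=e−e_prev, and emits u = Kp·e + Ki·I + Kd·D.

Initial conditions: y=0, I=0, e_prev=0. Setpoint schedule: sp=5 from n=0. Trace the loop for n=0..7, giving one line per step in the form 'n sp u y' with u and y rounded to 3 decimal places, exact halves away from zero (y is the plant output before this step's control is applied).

0 5 8.750 0.000
1 5 8.672 2.188
2 5 14.745 0.637
3 5 14.164 3.241
4 5 20.018 1.273
5 5 18.282 4.114
6 5 24.118 1.691
7 5 21.300 4.846

(exact arithmetic carried between steps; '≈' marks a value shown rounded to 6 d.p. or computed from one; I and e_prev carry over from the previous line; the table rounds u and y to 3 d.p., halves away from zero)
n=0: y=0, sp=5, e=sp−y=5; I=5, D=e−e_prev=5; u=1/2·5+1·5+1/4·5=8.75; next y=-7/10·0+1/4·8.75=2.1875
n=1: y=2.1875, sp=5, e=sp−y=2.8125; I=7.8125, D=e−e_prev=-2.1875; u=1/2·2.8125+1·7.8125+1/4·(-2.1875)=8.671875; next y=-7/10·2.1875+1/4·8.671875≈0.636719
n=2: y≈0.636719, sp=5, e=sp−y≈4.363281; I≈12.175781, D=e−e_prev≈1.550781; u=1/2·4.363281+1·12.175781+1/4·1.550781≈14.745117; next y=-7/10·0.636719+1/4·14.745117≈3.240576
n=3: y≈3.240576, sp=5, e=sp−y≈1.759424; I≈13.935205, D=e−e_prev≈-2.603857; u=1/2·1.759424+1·13.935205+1/4·(-2.603857)≈14.163953; next y=-7/10·3.240576+1/4·14.163953≈1.272585
n=4: y≈1.272585, sp=5, e=sp−y≈3.727415; I≈17.662620, D=e−e_prev≈1.967991; u=1/2·3.727415+1·17.662620+1/4·1.967991≈20.018326; next y=-7/10·1.272585+1/4·20.018326≈4.113772
n=5: y≈4.113772, sp=5, e=sp−y≈0.886228; I≈18.548848, D=e−e_prev≈-2.841187; u=1/2·0.886228+1·18.548848+1/4·(-2.841187)≈18.281665; next y=-7/10·4.113772+1/4·18.281665≈1.690776
n=6: y≈1.690776, sp=5, e=sp−y≈3.309224; I≈21.858072, D=e−e_prev≈2.422996; u=1/2·3.309224+1·21.858072+1/4·2.422996≈24.118433; next y=-7/10·1.690776+1/4·24.118433≈4.846065
n=7: y≈4.846065, sp=5, e=sp−y≈0.153935; I≈22.012007, D=e−e_prev≈-3.155289; u=1/2·0.153935+1·22.012007+1/4·(-3.155289)≈21.300152; next y=-7/10·4.846065+1/4·21.300152≈1.932792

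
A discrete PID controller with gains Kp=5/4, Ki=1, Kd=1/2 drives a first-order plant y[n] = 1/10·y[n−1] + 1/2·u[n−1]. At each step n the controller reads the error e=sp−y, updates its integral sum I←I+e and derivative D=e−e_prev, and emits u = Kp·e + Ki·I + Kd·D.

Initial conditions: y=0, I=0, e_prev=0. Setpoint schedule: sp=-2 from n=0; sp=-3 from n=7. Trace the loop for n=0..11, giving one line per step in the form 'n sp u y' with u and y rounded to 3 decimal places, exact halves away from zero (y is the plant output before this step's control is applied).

0 -2 -5.500 0.000
1 -2 1.063 -2.750
2 -2 -7.830 0.256
3 -2 2.817 -3.889
4 -2 -10.866 1.020
5 -2 6.033 -5.331
6 -2 -15.301 2.483
7 -3 8.558 -7.402
8 -3 -21.570 3.539
9 -3 15.779 -10.431
10 -3 -31.288 6.846
11 -3 27.470 -14.959

(exact arithmetic carried between steps; '≈' marks a value shown rounded to 6 d.p. or computed from one; I and e_prev carry over from the previous line; the table rounds u and y to 3 d.p., halves away from zero)
n=0: y=0, sp=-2, e=sp−y=-2; I=-2, D=e−e_prev=-2; u=5/4·(-2)+1·(-2)+1/2·(-2)=-5.5; next y=1/10·0+1/2·(-5.5)=-2.75
n=1: y=-2.75, sp=-2, e=sp−y=0.75; I=-1.25, D=e−e_prev=2.75; u=5/4·0.75+1·(-1.25)+1/2·2.75=1.0625; next y=1/10·(-2.75)+1/2·1.0625=0.25625
n=2: y=0.25625, sp=-2, e=sp−y=-2.25625; I=-3.50625, D=e−e_prev=-3.00625; u=5/4·(-2.25625)+1·(-3.50625)+1/2·(-3.00625)≈-7.829688; next y=1/10·0.25625+1/2·(-7.829688)≈-3.889219
n=3: y≈-3.889219, sp=-2, e=sp−y≈1.889219; I≈-1.617031, D=e−e_prev≈4.145469; u=5/4·1.889219+1·(-1.617031)+1/2·4.145469≈2.817227; next y=1/10·(-3.889219)+1/2·2.817227≈1.019691
n=4: y≈1.019691, sp=-2, e=sp−y≈-3.019691; I≈-4.636723, D=e−e_prev≈-4.908910; u=5/4·(-3.019691)+1·(-4.636723)+1/2·(-4.908910)≈-10.865792; next y=1/10·1.019691+1/2·(-10.865792)≈-5.330927
n=5: y≈-5.330927, sp=-2, e=sp−y≈3.330927; I≈-1.305796, D=e−e_prev≈6.350618; u=5/4·3.330927+1·(-1.305796)+1/2·6.350618≈6.033172; next y=1/10·(-5.330927)+1/2·6.033172≈2.483493
n=6: y≈2.483493, sp=-2, e=sp−y≈-4.483493; I≈-5.789289, D=e−e_prev≈-7.814420; u=5/4·(-4.483493)+1·(-5.789289)+1/2·(-7.814420)≈-15.300866; next y=1/10·2.483493+1/2·(-15.300866)≈-7.402084
n=7: y≈-7.402084, sp=-3, e=sp−y≈4.402084; I≈-1.387206, D=e−e_prev≈8.885577; u=5/4·4.402084+1·(-1.387206)+1/2·8.885577≈8.558187; next y=1/10·(-7.402084)+1/2·8.558187≈3.538885
n=8: y≈3.538885, sp=-3, e=sp−y≈-6.538885; I≈-7.926091, D=e−e_prev≈-10.940969; u=5/4·(-6.538885)+1·(-7.926091)+1/2·(-10.940969)≈-21.570182; next y=1/10·3.538885+1/2·(-21.570182)≈-10.431202
n=9: y≈-10.431202, sp=-3, e=sp−y≈7.431202; I≈-0.494888, D=e−e_prev≈13.970088; u=5/4·7.431202+1·(-0.494888)+1/2·13.970088≈15.779158; next y=1/10·(-10.431202)+1/2·15.779158≈6.846459
n=10: y≈6.846459, sp=-3, e=sp−y≈-9.846459; I≈-10.341347, D=e−e_prev≈-17.277661; u=5/4·(-9.846459)+1·(-10.341347)+1/2·(-17.277661)≈-31.288252; next y=1/10·6.846459+1/2·(-31.288252)≈-14.959480
n=11: y≈-14.959480, sp=-3, e=sp−y≈11.959480; I≈1.618133, D=e−e_prev≈21.805939; u=5/4·11.959480+1·1.618133+1/2·21.805939≈27.470452; next y=1/10·(-14.959480)+1/2·27.470452≈12.239278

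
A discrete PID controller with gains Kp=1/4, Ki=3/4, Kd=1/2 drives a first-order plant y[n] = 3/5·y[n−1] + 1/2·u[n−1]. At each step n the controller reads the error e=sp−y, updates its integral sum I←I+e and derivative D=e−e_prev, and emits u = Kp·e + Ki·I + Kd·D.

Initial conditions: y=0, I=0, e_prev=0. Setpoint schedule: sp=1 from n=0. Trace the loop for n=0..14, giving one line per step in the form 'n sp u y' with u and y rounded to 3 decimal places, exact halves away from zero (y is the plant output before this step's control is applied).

(exact arithmetic carried between steps; '≈' marks a value shown rounded to 6 d.p. or computed from one; I and e_prev carry over from the previous line; the table rounds u and y to 3 d.p., halves away from zero)
n=0: y=0, sp=1, e=sp−y=1; I=1, D=e−e_prev=1; u=1/4·1+3/4·1+1/2·1=1.5; next y=3/5·0+1/2·1.5=0.75
n=1: y=0.75, sp=1, e=sp−y=0.25; I=1.25, D=e−e_prev=-0.75; u=1/4·0.25+3/4·1.25+1/2·(-0.75)=0.625; next y=3/5·0.75+1/2·0.625=0.7625
n=2: y=0.7625, sp=1, e=sp−y=0.2375; I=1.4875, D=e−e_prev=-0.0125; u=1/4·0.2375+3/4·1.4875+1/2·(-0.0125)=1.16875; next y=3/5·0.7625+1/2·1.16875=1.041875
n=3: y=1.041875, sp=1, e=sp−y=-0.041875; I=1.445625, D=e−e_prev=-0.279375; u=1/4·(-0.041875)+3/4·1.445625+1/2·(-0.279375)≈0.934063; next y=3/5·1.041875+1/2·0.934063≈1.092156
n=4: y≈1.092156, sp=1, e=sp−y≈-0.092156; I≈1.353469, D=e−e_prev≈-0.050281; u=1/4·(-0.092156)+3/4·1.353469+1/2·(-0.050281)≈0.966922; next y=3/5·1.092156+1/2·0.966922≈1.138755
n=5: y≈1.138755, sp=1, e=sp−y≈-0.138755; I≈1.214714, D=e−e_prev≈-0.046598; u=1/4·(-0.138755)+3/4·1.214714+1/2·(-0.046598)≈0.853048; next y=3/5·1.138755+1/2·0.853048≈1.109777
n=6: y≈1.109777, sp=1, e=sp−y≈-0.109777; I≈1.104937, D=e−e_prev≈0.028978; u=1/4·(-0.109777)+3/4·1.104937+1/2·0.028978≈0.815748; next y=3/5·1.109777+1/2·0.815748≈1.073740
n=7: y≈1.073740, sp=1, e=sp−y≈-0.073740; I≈1.031197, D=e−e_prev≈0.036037; u=1/4·(-0.073740)+3/4·1.031197+1/2·0.036037≈0.772981; next y=3/5·1.073740+1/2·0.772981≈1.030735
n=8: y≈1.030735, sp=1, e=sp−y≈-0.030735; I≈1.000463, D=e−e_prev≈0.043005; u=1/4·(-0.030735)+3/4·1.000463+1/2·0.043005≈0.764166; next y=3/5·1.030735+1/2·0.764166≈1.000524
n=9: y≈1.000524, sp=1, e=sp−y≈-0.000524; I≈0.999939, D=e−e_prev≈0.030211; u=1/4·(-0.000524)+3/4·0.999939+1/2·0.030211≈0.764929; next y=3/5·1.000524+1/2·0.764929≈0.982779
n=10: y≈0.982779, sp=1, e=sp−y≈0.017221; I≈1.017160, D=e−e_prev≈0.017745; u=1/4·0.017221+3/4·1.017160+1/2·0.017745≈0.776048; next y=3/5·0.982779+1/2·0.776048≈0.977691
n=11: y≈0.977691, sp=1, e=sp−y≈0.022309; I≈1.039469, D=e−e_prev≈0.005087; u=1/4·0.022309+3/4·1.039469+1/2·0.005087≈0.787723; next y=3/5·0.977691+1/2·0.787723≈0.980476
n=12: y≈0.980476, sp=1, e=sp−y≈0.019524; I≈1.058993, D=e−e_prev≈-0.002785; u=1/4·0.019524+3/4·1.058993+1/2·(-0.002785)≈0.797733; next y=3/5·0.980476+1/2·0.797733≈0.987152
n=13: y≈0.987152, sp=1, e=sp−y≈0.012848; I≈1.071841, D=e−e_prev≈-0.006676; u=1/4·0.012848+3/4·1.071841+1/2·(-0.006676)≈0.803754; next y=3/5·0.987152+1/2·0.803754≈0.994169
n=14: y≈0.994169, sp=1, e=sp−y≈0.005831; I≈1.077672, D=e−e_prev≈-0.007016; u=1/4·0.005831+3/4·1.077672+1/2·(-0.007016)≈0.806204; next y=3/5·0.994169+1/2·0.806204≈0.999603

0 1 1.500 0.000
1 1 0.625 0.750
2 1 1.169 0.763
3 1 0.934 1.042
4 1 0.967 1.092
5 1 0.853 1.139
6 1 0.816 1.110
7 1 0.773 1.074
8 1 0.764 1.031
9 1 0.765 1.001
10 1 0.776 0.983
11 1 0.788 0.978
12 1 0.798 0.980
13 1 0.804 0.987
14 1 0.806 0.994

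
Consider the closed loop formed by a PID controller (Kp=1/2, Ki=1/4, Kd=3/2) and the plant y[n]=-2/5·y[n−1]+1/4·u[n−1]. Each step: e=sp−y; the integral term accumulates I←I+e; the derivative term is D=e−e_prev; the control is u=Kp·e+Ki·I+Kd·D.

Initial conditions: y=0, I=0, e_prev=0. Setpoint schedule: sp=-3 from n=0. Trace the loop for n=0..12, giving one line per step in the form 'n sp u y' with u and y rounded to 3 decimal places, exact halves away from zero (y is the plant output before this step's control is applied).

(exact arithmetic carried between steps; '≈' marks a value shown rounded to 6 d.p. or computed from one; I and e_prev carry over from the previous line; the table rounds u and y to 3 d.p., halves away from zero)
n=0: y=0, sp=-3, e=sp−y=-3; I=-3, D=e−e_prev=-3; u=1/2·(-3)+1/4·(-3)+3/2·(-3)=-6.75; next y=-2/5·0+1/4·(-6.75)=-1.6875
n=1: y=-1.6875, sp=-3, e=sp−y=-1.3125; I=-4.3125, D=e−e_prev=1.6875; u=1/2·(-1.3125)+1/4·(-4.3125)+3/2·1.6875=0.796875; next y=-2/5·(-1.6875)+1/4·0.796875≈0.874219
n=2: y≈0.874219, sp=-3, e=sp−y≈-3.874219; I≈-8.186719, D=e−e_prev≈-2.561719; u=1/2·(-3.874219)+1/4·(-8.186719)+3/2·(-2.561719)≈-7.826367; next y=-2/5·0.874219+1/4·(-7.826367)≈-2.306279
n=3: y≈-2.306279, sp=-3, e=sp−y≈-0.693721; I≈-8.880439, D=e−e_prev≈3.180498; u=1/2·(-0.693721)+1/4·(-8.880439)+3/2·3.180498≈2.203777; next y=-2/5·(-2.306279)+1/4·2.203777≈1.473456
n=4: y≈1.473456, sp=-3, e=sp−y≈-4.473456; I≈-13.353895, D=e−e_prev≈-3.779735; u=1/2·(-4.473456)+1/4·(-13.353895)+3/2·(-3.779735)≈-11.244805; next y=-2/5·1.473456+1/4·(-11.244805)≈-3.400584
n=5: y≈-3.400584, sp=-3, e=sp−y≈0.400584; I≈-12.953312, D=e−e_prev≈4.874039; u=1/2·0.400584+1/4·(-12.953312)+3/2·4.874039≈4.273023; next y=-2/5·(-3.400584)+1/4·4.273023≈2.428489
n=6: y≈2.428489, sp=-3, e=sp−y≈-5.428489; I≈-18.381801, D=e−e_prev≈-5.829073; u=1/2·(-5.428489)+1/4·(-18.381801)+3/2·(-5.829073)≈-16.053304; next y=-2/5·2.428489+1/4·(-16.053304)≈-4.984722
n=7: y≈-4.984722, sp=-3, e=sp−y≈1.984722; I≈-16.397079, D=e−e_prev≈7.413211; u=1/2·1.984722+1/4·(-16.397079)+3/2·7.413211≈8.012907; next y=-2/5·(-4.984722)+1/4·8.012907≈3.997115
n=8: y≈3.997115, sp=-3, e=sp−y≈-6.997115; I≈-23.394195, D=e−e_prev≈-8.981837; u=1/2·(-6.997115)+1/4·(-23.394195)+3/2·(-8.981837)≈-22.819862; next y=-2/5·3.997115+1/4·(-22.819862)≈-7.303812
n=9: y≈-7.303812, sp=-3, e=sp−y≈4.303812; I≈-19.090383, D=e−e_prev≈11.300927; u=1/2·4.303812+1/4·(-19.090383)+3/2·11.300927≈14.330701; next y=-2/5·(-7.303812)+1/4·14.330701≈6.504200
n=10: y≈6.504200, sp=-3, e=sp−y≈-9.504200; I≈-28.594583, D=e−e_prev≈-13.808012; u=1/2·(-9.504200)+1/4·(-28.594583)+3/2·(-13.808012)≈-32.612763; next y=-2/5·6.504200+1/4·(-32.612763)≈-10.754871
n=11: y≈-10.754871, sp=-3, e=sp−y≈7.754871; I≈-20.839712, D=e−e_prev≈17.259071; u=1/2·7.754871+1/4·(-20.839712)+3/2·17.259071≈24.556113; next y=-2/5·(-10.754871)+1/4·24.556113≈10.440977
n=12: y≈10.440977, sp=-3, e=sp−y≈-13.440977; I≈-34.280689, D=e−e_prev≈-21.195847; u=1/2·(-13.440977)+1/4·(-34.280689)+3/2·(-21.195847)≈-47.084431; next y=-2/5·10.440977+1/4·(-47.084431)≈-15.947498

0 -3 -6.750 0.000
1 -3 0.797 -1.688
2 -3 -7.826 0.874
3 -3 2.204 -2.306
4 -3 -11.245 1.473
5 -3 4.273 -3.401
6 -3 -16.053 2.428
7 -3 8.013 -4.985
8 -3 -22.820 3.997
9 -3 14.331 -7.304
10 -3 -32.613 6.504
11 -3 24.556 -10.755
12 -3 -47.084 10.441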